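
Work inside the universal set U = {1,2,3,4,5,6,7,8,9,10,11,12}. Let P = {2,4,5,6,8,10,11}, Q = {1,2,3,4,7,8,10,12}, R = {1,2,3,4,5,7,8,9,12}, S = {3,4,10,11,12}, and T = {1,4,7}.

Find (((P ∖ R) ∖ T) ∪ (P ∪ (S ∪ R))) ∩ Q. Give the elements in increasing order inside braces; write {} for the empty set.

P ∖ R = {6,10,11}
(P ∖ R) ∖ T = {6,10,11}
S ∪ R = {1,2,3,4,5,7,8,9,10,11,12}
P ∪ (S ∪ R) = {1,2,3,4,5,6,7,8,9,10,11,12}
((P ∖ R) ∖ T) ∪ (P ∪ (S ∪ R)) = {1,2,3,4,5,6,7,8,9,10,11,12}
(((P ∖ R) ∖ T) ∪ (P ∪ (S ∪ R))) ∩ Q = {1,2,3,4,7,8,10,12}

{1,2,3,4,7,8,10,12}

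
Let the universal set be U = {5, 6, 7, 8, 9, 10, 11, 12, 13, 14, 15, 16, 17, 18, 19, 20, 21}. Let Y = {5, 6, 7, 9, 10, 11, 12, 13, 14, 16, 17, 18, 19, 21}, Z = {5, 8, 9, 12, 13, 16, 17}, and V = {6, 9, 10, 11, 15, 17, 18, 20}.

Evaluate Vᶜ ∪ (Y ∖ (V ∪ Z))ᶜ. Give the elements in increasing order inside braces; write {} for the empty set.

{5, 6, 7, 8, 9, 10, 11, 12, 13, 14, 15, 16, 17, 18, 19, 20, 21}

Vᶜ = {5, 7, 8, 12, 13, 14, 16, 19, 21}
V ∪ Z = {5, 6, 8, 9, 10, 11, 12, 13, 15, 16, 17, 18, 20}
Y ∖ (V ∪ Z) = {7, 14, 19, 21}
(Y ∖ (V ∪ Z))ᶜ = {5, 6, 8, 9, 10, 11, 12, 13, 15, 16, 17, 18, 20}
Vᶜ ∪ (Y ∖ (V ∪ Z))ᶜ = {5, 6, 7, 8, 9, 10, 11, 12, 13, 14, 15, 16, 17, 18, 19, 20, 21}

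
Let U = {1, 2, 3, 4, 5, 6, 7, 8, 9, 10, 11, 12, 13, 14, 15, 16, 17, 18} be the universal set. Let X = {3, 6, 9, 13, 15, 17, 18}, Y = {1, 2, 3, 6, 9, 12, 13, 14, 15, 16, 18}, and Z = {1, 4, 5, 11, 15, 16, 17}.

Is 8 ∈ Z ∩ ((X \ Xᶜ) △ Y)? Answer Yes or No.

No

8 ∉ X, so 8 ∈ Xᶜ
8 ∉ X and 8 ∈ Xᶜ, so 8 ∉ X \ Xᶜ
8 ∉ (X \ Xᶜ) and 8 ∉ Y, so 8 ∉ (X \ Xᶜ) △ Y
8 ∉ Z and 8 ∉ ((X \ Xᶜ) △ Y), so 8 ∉ Z ∩ ((X \ Xᶜ) △ Y)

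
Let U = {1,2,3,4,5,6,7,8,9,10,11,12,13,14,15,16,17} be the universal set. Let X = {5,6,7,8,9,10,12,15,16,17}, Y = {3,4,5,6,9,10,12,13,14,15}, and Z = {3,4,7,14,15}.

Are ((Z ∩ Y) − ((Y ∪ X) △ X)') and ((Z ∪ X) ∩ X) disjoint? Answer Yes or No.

Yes

Z ∩ Y = {3,4,14,15}
Y ∪ X = {3,4,5,6,7,8,9,10,12,13,14,15,16,17}
(Y ∪ X) △ X = {3,4,13,14}
((Y ∪ X) △ X)' = {1,2,5,6,7,8,9,10,11,12,15,16,17}
(Z ∩ Y) − ((Y ∪ X) △ X)' = {3,4,14}
Z ∪ X = {3,4,5,6,7,8,9,10,12,14,15,16,17}
(Z ∪ X) ∩ X = {5,6,7,8,9,10,12,15,16,17}
{3,4,14} and {5,6,7,8,9,10,12,15,16,17} share no elements.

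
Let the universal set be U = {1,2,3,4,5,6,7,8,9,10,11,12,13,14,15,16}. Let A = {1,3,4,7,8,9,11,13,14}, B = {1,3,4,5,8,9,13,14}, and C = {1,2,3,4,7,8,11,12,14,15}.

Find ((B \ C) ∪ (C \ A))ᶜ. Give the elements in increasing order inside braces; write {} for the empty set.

B \ C = {5,9,13}
C \ A = {2,12,15}
(B \ C) ∪ (C \ A) = {2,5,9,12,13,15}
((B \ C) ∪ (C \ A))ᶜ = {1,3,4,6,7,8,10,11,14,16}

{1,3,4,6,7,8,10,11,14,16}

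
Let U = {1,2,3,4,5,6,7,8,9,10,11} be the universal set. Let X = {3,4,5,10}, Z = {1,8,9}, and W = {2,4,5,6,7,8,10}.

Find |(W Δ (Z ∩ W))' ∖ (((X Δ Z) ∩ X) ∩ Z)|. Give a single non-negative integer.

5

Z ∩ W = {8}
W Δ (Z ∩ W) = {2,4,5,6,7,10}
(W Δ (Z ∩ W))' = {1,3,8,9,11}
X Δ Z = {1,3,4,5,8,9,10}
(X Δ Z) ∩ X = {3,4,5,10}
((X Δ Z) ∩ X) ∩ Z = {}
(W Δ (Z ∩ W))' ∖ (((X Δ Z) ∩ X) ∩ Z) = {1,3,8,9,11}
|(W Δ (Z ∩ W))' ∖ (((X Δ Z) ∩ X) ∩ Z)| = 5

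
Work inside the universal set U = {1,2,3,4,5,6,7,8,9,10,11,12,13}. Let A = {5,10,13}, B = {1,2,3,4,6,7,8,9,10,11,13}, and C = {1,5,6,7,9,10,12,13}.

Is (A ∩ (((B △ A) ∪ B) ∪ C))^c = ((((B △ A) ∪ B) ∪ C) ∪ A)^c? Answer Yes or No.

No

B △ A = {1,2,3,4,5,6,7,8,9,11}
(B △ A) ∪ B = {1,2,3,4,5,6,7,8,9,10,11,13}
((B △ A) ∪ B) ∪ C = {1,2,3,4,5,6,7,8,9,10,11,12,13}
A ∩ (((B △ A) ∪ B) ∪ C) = {5,10,13}
(A ∩ (((B △ A) ∪ B) ∪ C))^c = {1,2,3,4,6,7,8,9,11,12}
(((B △ A) ∪ B) ∪ C) ∪ A = {1,2,3,4,5,6,7,8,9,10,11,12,13}
((((B △ A) ∪ B) ∪ C) ∪ A)^c = {}
1 ∈ (A ∩ (((B △ A) ∪ B) ∪ C))^c but 1 ∉ ((((B △ A) ∪ B) ∪ C) ∪ A)^c, so they differ.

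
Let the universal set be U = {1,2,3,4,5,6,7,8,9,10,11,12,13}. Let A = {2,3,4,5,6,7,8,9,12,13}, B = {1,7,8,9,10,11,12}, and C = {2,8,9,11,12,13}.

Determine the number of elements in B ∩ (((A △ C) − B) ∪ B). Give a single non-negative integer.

7

A △ C = {3,4,5,6,7,11}
(A △ C) − B = {3,4,5,6}
((A △ C) − B) ∪ B = {1,3,4,5,6,7,8,9,10,11,12}
B ∩ (((A △ C) − B) ∪ B) = {1,7,8,9,10,11,12}
|B ∩ (((A △ C) − B) ∪ B)| = 7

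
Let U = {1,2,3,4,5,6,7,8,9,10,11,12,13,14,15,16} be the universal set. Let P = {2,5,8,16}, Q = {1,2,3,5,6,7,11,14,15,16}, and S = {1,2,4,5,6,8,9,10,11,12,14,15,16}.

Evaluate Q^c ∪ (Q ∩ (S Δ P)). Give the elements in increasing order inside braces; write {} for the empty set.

{1,4,6,8,9,10,11,12,13,14,15}

Q^c = {4,8,9,10,12,13}
S Δ P = {1,4,6,9,10,11,12,14,15}
Q ∩ (S Δ P) = {1,6,11,14,15}
Q^c ∪ (Q ∩ (S Δ P)) = {1,4,6,8,9,10,11,12,13,14,15}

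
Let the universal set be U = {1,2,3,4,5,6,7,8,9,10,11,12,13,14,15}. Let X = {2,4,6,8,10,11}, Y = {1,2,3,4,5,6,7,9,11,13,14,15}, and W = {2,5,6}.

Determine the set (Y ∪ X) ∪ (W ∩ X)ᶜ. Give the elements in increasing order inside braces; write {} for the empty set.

{1,2,3,4,5,6,7,8,9,10,11,12,13,14,15}

Y ∪ X = {1,2,3,4,5,6,7,8,9,10,11,13,14,15}
W ∩ X = {2,6}
(W ∩ X)ᶜ = {1,3,4,5,7,8,9,10,11,12,13,14,15}
(Y ∪ X) ∪ (W ∩ X)ᶜ = {1,2,3,4,5,6,7,8,9,10,11,12,13,14,15}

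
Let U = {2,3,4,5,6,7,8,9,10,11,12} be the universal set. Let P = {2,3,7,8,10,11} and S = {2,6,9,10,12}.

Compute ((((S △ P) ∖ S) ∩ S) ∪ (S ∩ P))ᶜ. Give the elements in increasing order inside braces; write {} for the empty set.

S △ P = {3,6,7,8,9,11,12}
(S △ P) ∖ S = {3,7,8,11}
((S △ P) ∖ S) ∩ S = {}
S ∩ P = {2,10}
(((S △ P) ∖ S) ∩ S) ∪ (S ∩ P) = {2,10}
((((S △ P) ∖ S) ∩ S) ∪ (S ∩ P))ᶜ = {3,4,5,6,7,8,9,11,12}

{3,4,5,6,7,8,9,11,12}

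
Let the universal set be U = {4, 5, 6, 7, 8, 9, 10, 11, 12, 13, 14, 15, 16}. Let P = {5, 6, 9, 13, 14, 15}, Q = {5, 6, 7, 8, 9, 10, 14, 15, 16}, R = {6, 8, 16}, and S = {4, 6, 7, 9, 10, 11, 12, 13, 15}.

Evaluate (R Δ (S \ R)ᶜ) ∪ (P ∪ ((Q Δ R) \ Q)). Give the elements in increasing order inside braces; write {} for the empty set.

{5, 6, 9, 13, 14, 15}

S \ R = {4, 7, 9, 10, 11, 12, 13, 15}
(S \ R)ᶜ = {5, 6, 8, 14, 16}
R Δ (S \ R)ᶜ = {5, 14}
Q Δ R = {5, 7, 9, 10, 14, 15}
(Q Δ R) \ Q = {}
P ∪ ((Q Δ R) \ Q) = {5, 6, 9, 13, 14, 15}
(R Δ (S \ R)ᶜ) ∪ (P ∪ ((Q Δ R) \ Q)) = {5, 6, 9, 13, 14, 15}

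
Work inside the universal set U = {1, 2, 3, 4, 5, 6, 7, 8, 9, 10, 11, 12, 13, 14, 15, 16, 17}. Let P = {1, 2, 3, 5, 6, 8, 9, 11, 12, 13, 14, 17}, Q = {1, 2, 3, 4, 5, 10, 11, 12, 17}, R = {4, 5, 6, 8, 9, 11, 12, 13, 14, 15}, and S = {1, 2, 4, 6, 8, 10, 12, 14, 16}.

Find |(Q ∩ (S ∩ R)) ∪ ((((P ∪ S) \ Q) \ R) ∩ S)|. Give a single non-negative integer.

3

S ∩ R = {4, 6, 8, 12, 14}
Q ∩ (S ∩ R) = {4, 12}
P ∪ S = {1, 2, 3, 4, 5, 6, 8, 9, 10, 11, 12, 13, 14, 16, 17}
(P ∪ S) \ Q = {6, 8, 9, 13, 14, 16}
((P ∪ S) \ Q) \ R = {16}
(((P ∪ S) \ Q) \ R) ∩ S = {16}
(Q ∩ (S ∩ R)) ∪ ((((P ∪ S) \ Q) \ R) ∩ S) = {4, 12, 16}
|(Q ∩ (S ∩ R)) ∪ ((((P ∪ S) \ Q) \ R) ∩ S)| = 3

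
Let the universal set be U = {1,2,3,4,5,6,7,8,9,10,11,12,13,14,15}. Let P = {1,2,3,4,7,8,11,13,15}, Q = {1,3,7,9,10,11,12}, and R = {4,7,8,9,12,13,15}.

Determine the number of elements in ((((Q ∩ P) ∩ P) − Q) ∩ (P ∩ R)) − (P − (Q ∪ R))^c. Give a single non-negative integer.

Q ∩ P = {1,3,7,11}
(Q ∩ P) ∩ P = {1,3,7,11}
((Q ∩ P) ∩ P) − Q = {}
P ∩ R = {4,7,8,13,15}
(((Q ∩ P) ∩ P) − Q) ∩ (P ∩ R) = {}
Q ∪ R = {1,3,4,7,8,9,10,11,12,13,15}
P − (Q ∪ R) = {2}
(P − (Q ∪ R))^c = {1,3,4,5,6,7,8,9,10,11,12,13,14,15}
((((Q ∩ P) ∩ P) − Q) ∩ (P ∩ R)) − (P − (Q ∪ R))^c = {}
|((((Q ∩ P) ∩ P) − Q) ∩ (P ∩ R)) − (P − (Q ∪ R))^c| = 0

0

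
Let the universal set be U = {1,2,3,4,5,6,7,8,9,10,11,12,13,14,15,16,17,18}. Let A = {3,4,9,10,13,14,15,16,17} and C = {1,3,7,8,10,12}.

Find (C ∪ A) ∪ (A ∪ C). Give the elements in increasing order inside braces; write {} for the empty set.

{1,3,4,7,8,9,10,12,13,14,15,16,17}

C ∪ A = {1,3,4,7,8,9,10,12,13,14,15,16,17}
A ∪ C = {1,3,4,7,8,9,10,12,13,14,15,16,17}
(C ∪ A) ∪ (A ∪ C) = {1,3,4,7,8,9,10,12,13,14,15,16,17}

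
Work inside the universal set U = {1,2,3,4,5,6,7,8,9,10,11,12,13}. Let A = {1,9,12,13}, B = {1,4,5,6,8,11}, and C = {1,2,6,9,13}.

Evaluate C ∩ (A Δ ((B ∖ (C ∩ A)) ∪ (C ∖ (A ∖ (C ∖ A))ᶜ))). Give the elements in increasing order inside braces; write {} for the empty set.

{6}

C ∩ A = {1,9,13}
B ∖ (C ∩ A) = {4,5,6,8,11}
C ∖ A = {2,6}
A ∖ (C ∖ A) = {1,9,12,13}
(A ∖ (C ∖ A))ᶜ = {2,3,4,5,6,7,8,10,11}
C ∖ (A ∖ (C ∖ A))ᶜ = {1,9,13}
(B ∖ (C ∩ A)) ∪ (C ∖ (A ∖ (C ∖ A))ᶜ) = {1,4,5,6,8,9,11,13}
A Δ ((B ∖ (C ∩ A)) ∪ (C ∖ (A ∖ (C ∖ A))ᶜ)) = {4,5,6,8,11,12}
C ∩ (A Δ ((B ∖ (C ∩ A)) ∪ (C ∖ (A ∖ (C ∖ A))ᶜ))) = {6}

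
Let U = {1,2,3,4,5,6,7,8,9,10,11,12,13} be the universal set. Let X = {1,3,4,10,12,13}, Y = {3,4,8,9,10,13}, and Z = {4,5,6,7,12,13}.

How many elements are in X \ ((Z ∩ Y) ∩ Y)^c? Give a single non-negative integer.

2

Z ∩ Y = {4,13}
(Z ∩ Y) ∩ Y = {4,13}
((Z ∩ Y) ∩ Y)^c = {1,2,3,5,6,7,8,9,10,11,12}
X \ ((Z ∩ Y) ∩ Y)^c = {4,13}
|X \ ((Z ∩ Y) ∩ Y)^c| = 2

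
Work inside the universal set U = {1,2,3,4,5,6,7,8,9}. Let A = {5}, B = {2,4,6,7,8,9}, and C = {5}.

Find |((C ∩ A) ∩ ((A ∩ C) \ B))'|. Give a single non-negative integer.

8

C ∩ A = {5}
A ∩ C = {5}
(A ∩ C) \ B = {5}
(C ∩ A) ∩ ((A ∩ C) \ B) = {5}
((C ∩ A) ∩ ((A ∩ C) \ B))' = {1,2,3,4,6,7,8,9}
|((C ∩ A) ∩ ((A ∩ C) \ B))'| = 8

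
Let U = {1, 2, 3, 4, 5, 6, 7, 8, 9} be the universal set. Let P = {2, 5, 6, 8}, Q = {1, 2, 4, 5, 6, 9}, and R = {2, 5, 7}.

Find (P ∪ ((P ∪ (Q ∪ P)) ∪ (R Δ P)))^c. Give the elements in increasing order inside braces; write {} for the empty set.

Q ∪ P = {1, 2, 4, 5, 6, 8, 9}
P ∪ (Q ∪ P) = {1, 2, 4, 5, 6, 8, 9}
R Δ P = {6, 7, 8}
(P ∪ (Q ∪ P)) ∪ (R Δ P) = {1, 2, 4, 5, 6, 7, 8, 9}
P ∪ ((P ∪ (Q ∪ P)) ∪ (R Δ P)) = {1, 2, 4, 5, 6, 7, 8, 9}
(P ∪ ((P ∪ (Q ∪ P)) ∪ (R Δ P)))^c = {3}

{3}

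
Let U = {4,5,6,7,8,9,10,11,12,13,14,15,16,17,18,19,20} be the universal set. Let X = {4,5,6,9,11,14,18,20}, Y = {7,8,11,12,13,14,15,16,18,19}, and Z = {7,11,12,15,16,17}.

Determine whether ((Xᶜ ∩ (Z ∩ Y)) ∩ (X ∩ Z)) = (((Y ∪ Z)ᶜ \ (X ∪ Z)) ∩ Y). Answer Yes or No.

Xᶜ = {7,8,10,12,13,15,16,17,19}
Z ∩ Y = {7,11,12,15,16}
Xᶜ ∩ (Z ∩ Y) = {7,12,15,16}
X ∩ Z = {11}
(Xᶜ ∩ (Z ∩ Y)) ∩ (X ∩ Z) = {}
Y ∪ Z = {7,8,11,12,13,14,15,16,17,18,19}
(Y ∪ Z)ᶜ = {4,5,6,9,10,20}
X ∪ Z = {4,5,6,7,9,11,12,14,15,16,17,18,20}
(Y ∪ Z)ᶜ \ (X ∪ Z) = {10}
((Y ∪ Z)ᶜ \ (X ∪ Z)) ∩ Y = {}
Both equal {}, so (Xᶜ ∩ (Z ∩ Y)) ∩ (X ∩ Z) = ((Y ∪ Z)ᶜ \ (X ∪ Z)) ∩ Y.

Yes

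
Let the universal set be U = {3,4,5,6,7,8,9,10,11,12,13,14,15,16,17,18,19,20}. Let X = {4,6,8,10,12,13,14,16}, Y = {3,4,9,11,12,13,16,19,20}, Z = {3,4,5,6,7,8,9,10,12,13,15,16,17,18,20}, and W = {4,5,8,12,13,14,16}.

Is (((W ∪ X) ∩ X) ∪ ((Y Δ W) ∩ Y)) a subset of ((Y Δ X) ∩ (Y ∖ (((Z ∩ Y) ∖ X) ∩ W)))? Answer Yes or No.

W ∪ X = {4,5,6,8,10,12,13,14,16}
(W ∪ X) ∩ X = {4,6,8,10,12,13,14,16}
Y Δ W = {3,5,8,9,11,14,19,20}
(Y Δ W) ∩ Y = {3,9,11,19,20}
((W ∪ X) ∩ X) ∪ ((Y Δ W) ∩ Y) = {3,4,6,8,9,10,11,12,13,14,16,19,20}
Y Δ X = {3,6,8,9,10,11,14,19,20}
Z ∩ Y = {3,4,9,12,13,16,20}
(Z ∩ Y) ∖ X = {3,9,20}
((Z ∩ Y) ∖ X) ∩ W = {}
Y ∖ (((Z ∩ Y) ∖ X) ∩ W) = {3,4,9,11,12,13,16,19,20}
(Y Δ X) ∩ (Y ∖ (((Z ∩ Y) ∖ X) ∩ W)) = {3,9,11,19,20}
4 ∈ ((W ∪ X) ∩ X) ∪ ((Y Δ W) ∩ Y) but 4 ∉ (Y Δ X) ∩ (Y ∖ (((Z ∩ Y) ∖ X) ∩ W)), so the inclusion fails.

No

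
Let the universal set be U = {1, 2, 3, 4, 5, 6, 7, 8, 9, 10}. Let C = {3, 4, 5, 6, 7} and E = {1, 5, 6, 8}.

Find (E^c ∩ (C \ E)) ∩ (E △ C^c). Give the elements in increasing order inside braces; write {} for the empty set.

{}

E^c = {2, 3, 4, 7, 9, 10}
C \ E = {3, 4, 7}
E^c ∩ (C \ E) = {3, 4, 7}
C^c = {1, 2, 8, 9, 10}
E △ C^c = {2, 5, 6, 9, 10}
(E^c ∩ (C \ E)) ∩ (E △ C^c) = {}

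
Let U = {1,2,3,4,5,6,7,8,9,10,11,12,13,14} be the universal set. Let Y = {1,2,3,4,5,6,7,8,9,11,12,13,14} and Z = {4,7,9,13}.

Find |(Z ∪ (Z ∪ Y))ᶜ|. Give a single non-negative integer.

Z ∪ Y = {1,2,3,4,5,6,7,8,9,11,12,13,14}
Z ∪ (Z ∪ Y) = {1,2,3,4,5,6,7,8,9,11,12,13,14}
(Z ∪ (Z ∪ Y))ᶜ = {10}
|(Z ∪ (Z ∪ Y))ᶜ| = 1

1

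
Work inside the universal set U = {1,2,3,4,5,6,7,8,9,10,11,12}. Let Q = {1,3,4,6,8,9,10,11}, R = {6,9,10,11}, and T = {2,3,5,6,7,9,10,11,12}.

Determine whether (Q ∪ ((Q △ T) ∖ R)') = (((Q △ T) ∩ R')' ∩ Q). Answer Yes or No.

Q △ T = {1,2,4,5,7,8,12}
(Q △ T) ∖ R = {1,2,4,5,7,8,12}
((Q △ T) ∖ R)' = {3,6,9,10,11}
Q ∪ ((Q △ T) ∖ R)' = {1,3,4,6,8,9,10,11}
R' = {1,2,3,4,5,7,8,12}
(Q △ T) ∩ R' = {1,2,4,5,7,8,12}
((Q △ T) ∩ R')' = {3,6,9,10,11}
((Q △ T) ∩ R')' ∩ Q = {3,6,9,10,11}
1 ∈ Q ∪ ((Q △ T) ∖ R)' but 1 ∉ ((Q △ T) ∩ R')' ∩ Q, so they differ.

No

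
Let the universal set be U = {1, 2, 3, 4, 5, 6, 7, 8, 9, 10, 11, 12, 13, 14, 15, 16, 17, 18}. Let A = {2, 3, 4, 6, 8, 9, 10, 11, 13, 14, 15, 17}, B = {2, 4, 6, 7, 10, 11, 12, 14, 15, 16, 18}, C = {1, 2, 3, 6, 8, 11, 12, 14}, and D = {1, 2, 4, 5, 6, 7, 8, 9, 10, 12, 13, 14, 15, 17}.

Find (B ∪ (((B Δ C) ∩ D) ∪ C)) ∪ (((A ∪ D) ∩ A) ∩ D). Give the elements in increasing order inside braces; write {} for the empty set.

{1, 2, 3, 4, 6, 7, 8, 9, 10, 11, 12, 13, 14, 15, 16, 17, 18}

B Δ C = {1, 3, 4, 7, 8, 10, 15, 16, 18}
(B Δ C) ∩ D = {1, 4, 7, 8, 10, 15}
((B Δ C) ∩ D) ∪ C = {1, 2, 3, 4, 6, 7, 8, 10, 11, 12, 14, 15}
B ∪ (((B Δ C) ∩ D) ∪ C) = {1, 2, 3, 4, 6, 7, 8, 10, 11, 12, 14, 15, 16, 18}
A ∪ D = {1, 2, 3, 4, 5, 6, 7, 8, 9, 10, 11, 12, 13, 14, 15, 17}
(A ∪ D) ∩ A = {2, 3, 4, 6, 8, 9, 10, 11, 13, 14, 15, 17}
((A ∪ D) ∩ A) ∩ D = {2, 4, 6, 8, 9, 10, 13, 14, 15, 17}
(B ∪ (((B Δ C) ∩ D) ∪ C)) ∪ (((A ∪ D) ∩ A) ∩ D) = {1, 2, 3, 4, 6, 7, 8, 9, 10, 11, 12, 13, 14, 15, 16, 17, 18}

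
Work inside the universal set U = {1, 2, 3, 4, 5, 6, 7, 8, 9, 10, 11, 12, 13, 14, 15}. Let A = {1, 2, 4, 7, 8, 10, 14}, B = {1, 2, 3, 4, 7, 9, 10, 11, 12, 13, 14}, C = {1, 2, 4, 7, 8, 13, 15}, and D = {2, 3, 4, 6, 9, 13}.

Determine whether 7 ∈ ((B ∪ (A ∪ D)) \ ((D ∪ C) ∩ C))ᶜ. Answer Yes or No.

Yes

7 ∈ A and 7 ∉ D, so 7 ∈ A ∪ D
7 ∈ B and 7 ∈ (A ∪ D), so 7 ∈ B ∪ (A ∪ D)
7 ∉ D and 7 ∈ C, so 7 ∈ D ∪ C
7 ∈ (D ∪ C) and 7 ∈ C, so 7 ∈ (D ∪ C) ∩ C
7 ∈ (B ∪ (A ∪ D)) and 7 ∈ ((D ∪ C) ∩ C), so 7 ∉ (B ∪ (A ∪ D)) \ ((D ∪ C) ∩ C)
7 ∈ ((B ∪ (A ∪ D)) \ ((D ∪ C) ∩ C))ᶜ since 7 ∉ ((B ∪ (A ∪ D)) \ ((D ∪ C) ∩ C))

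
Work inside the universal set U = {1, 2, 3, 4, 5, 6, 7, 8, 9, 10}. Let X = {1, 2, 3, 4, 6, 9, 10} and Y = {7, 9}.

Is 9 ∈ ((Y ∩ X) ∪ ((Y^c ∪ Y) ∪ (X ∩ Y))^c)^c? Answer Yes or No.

No

9 ∈ Y and 9 ∈ X, so 9 ∈ Y ∩ X
9 ∈ Y, so 9 ∉ Y^c
9 ∉ Y^c and 9 ∈ Y, so 9 ∈ Y^c ∪ Y
9 ∈ X and 9 ∈ Y, so 9 ∈ X ∩ Y
9 ∈ (Y^c ∪ Y) and 9 ∈ (X ∩ Y), so 9 ∈ (Y^c ∪ Y) ∪ (X ∩ Y)
9 ∉ ((Y^c ∪ Y) ∪ (X ∩ Y))^c since 9 ∈ ((Y^c ∪ Y) ∪ (X ∩ Y))
9 ∈ (Y ∩ X) and 9 ∉ ((Y^c ∪ Y) ∪ (X ∩ Y))^c, so 9 ∈ (Y ∩ X) ∪ ((Y^c ∪ Y) ∪ (X ∩ Y))^c
9 ∉ ((Y ∩ X) ∪ ((Y^c ∪ Y) ∪ (X ∩ Y))^c)^c since 9 ∈ ((Y ∩ X) ∪ ((Y^c ∪ Y) ∪ (X ∩ Y))^c)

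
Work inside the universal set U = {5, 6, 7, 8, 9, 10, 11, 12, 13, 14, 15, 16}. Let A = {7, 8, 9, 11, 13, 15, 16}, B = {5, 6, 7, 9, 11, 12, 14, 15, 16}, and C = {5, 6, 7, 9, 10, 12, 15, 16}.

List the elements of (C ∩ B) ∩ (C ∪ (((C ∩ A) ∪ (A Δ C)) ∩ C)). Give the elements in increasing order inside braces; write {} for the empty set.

C ∩ B = {5, 6, 7, 9, 12, 15, 16}
C ∩ A = {7, 9, 15, 16}
A Δ C = {5, 6, 8, 10, 11, 12, 13}
(C ∩ A) ∪ (A Δ C) = {5, 6, 7, 8, 9, 10, 11, 12, 13, 15, 16}
((C ∩ A) ∪ (A Δ C)) ∩ C = {5, 6, 7, 9, 10, 12, 15, 16}
C ∪ (((C ∩ A) ∪ (A Δ C)) ∩ C) = {5, 6, 7, 9, 10, 12, 15, 16}
(C ∩ B) ∩ (C ∪ (((C ∩ A) ∪ (A Δ C)) ∩ C)) = {5, 6, 7, 9, 12, 15, 16}

{5, 6, 7, 9, 12, 15, 16}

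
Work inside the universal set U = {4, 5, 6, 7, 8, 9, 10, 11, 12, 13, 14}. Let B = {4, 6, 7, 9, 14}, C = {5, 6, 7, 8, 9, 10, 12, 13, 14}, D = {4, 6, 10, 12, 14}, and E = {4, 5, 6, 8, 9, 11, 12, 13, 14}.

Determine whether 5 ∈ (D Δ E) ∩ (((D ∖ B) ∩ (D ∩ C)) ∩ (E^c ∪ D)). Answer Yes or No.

No

5 ∉ D and 5 ∈ E, so 5 ∈ D Δ E
5 ∉ D and 5 ∉ B, so 5 ∉ D ∖ B
5 ∉ D and 5 ∈ C, so 5 ∉ D ∩ C
5 ∉ (D ∖ B) and 5 ∉ (D ∩ C), so 5 ∉ (D ∖ B) ∩ (D ∩ C)
5 ∈ E, so 5 ∉ E^c
5 ∉ E^c and 5 ∉ D, so 5 ∉ E^c ∪ D
5 ∉ ((D ∖ B) ∩ (D ∩ C)) and 5 ∉ (E^c ∪ D), so 5 ∉ ((D ∖ B) ∩ (D ∩ C)) ∩ (E^c ∪ D)
5 ∈ (D Δ E) and 5 ∉ (((D ∖ B) ∩ (D ∩ C)) ∩ (E^c ∪ D)), so 5 ∉ (D Δ E) ∩ (((D ∖ B) ∩ (D ∩ C)) ∩ (E^c ∪ D))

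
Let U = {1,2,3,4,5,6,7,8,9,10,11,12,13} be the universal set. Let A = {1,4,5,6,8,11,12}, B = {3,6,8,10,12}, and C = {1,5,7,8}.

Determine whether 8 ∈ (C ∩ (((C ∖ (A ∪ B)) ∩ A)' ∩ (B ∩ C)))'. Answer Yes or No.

8 ∈ A and 8 ∈ B, so 8 ∈ A ∪ B
8 ∈ C and 8 ∈ (A ∪ B), so 8 ∉ C ∖ (A ∪ B)
8 ∉ (C ∖ (A ∪ B)) and 8 ∈ A, so 8 ∉ (C ∖ (A ∪ B)) ∩ A
8 ∈ ((C ∖ (A ∪ B)) ∩ A)' since 8 ∉ ((C ∖ (A ∪ B)) ∩ A)
8 ∈ B and 8 ∈ C, so 8 ∈ B ∩ C
8 ∈ ((C ∖ (A ∪ B)) ∩ A)' and 8 ∈ (B ∩ C), so 8 ∈ ((C ∖ (A ∪ B)) ∩ A)' ∩ (B ∩ C)
8 ∈ C and 8 ∈ (((C ∖ (A ∪ B)) ∩ A)' ∩ (B ∩ C)), so 8 ∈ C ∩ (((C ∖ (A ∪ B)) ∩ A)' ∩ (B ∩ C))
8 ∉ (C ∩ (((C ∖ (A ∪ B)) ∩ A)' ∩ (B ∩ C)))' since 8 ∈ (C ∩ (((C ∖ (A ∪ B)) ∩ A)' ∩ (B ∩ C)))

No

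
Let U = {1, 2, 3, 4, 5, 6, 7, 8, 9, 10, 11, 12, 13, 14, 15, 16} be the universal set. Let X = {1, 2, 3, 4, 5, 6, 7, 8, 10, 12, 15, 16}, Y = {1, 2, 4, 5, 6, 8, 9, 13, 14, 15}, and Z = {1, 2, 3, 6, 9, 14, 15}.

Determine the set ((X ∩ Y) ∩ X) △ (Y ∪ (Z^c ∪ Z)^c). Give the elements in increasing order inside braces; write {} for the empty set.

{9, 13, 14}

X ∩ Y = {1, 2, 4, 5, 6, 8, 15}
(X ∩ Y) ∩ X = {1, 2, 4, 5, 6, 8, 15}
Z^c = {4, 5, 7, 8, 10, 11, 12, 13, 16}
Z^c ∪ Z = {1, 2, 3, 4, 5, 6, 7, 8, 9, 10, 11, 12, 13, 14, 15, 16}
(Z^c ∪ Z)^c = {}
Y ∪ (Z^c ∪ Z)^c = {1, 2, 4, 5, 6, 8, 9, 13, 14, 15}
((X ∩ Y) ∩ X) △ (Y ∪ (Z^c ∪ Z)^c) = {9, 13, 14}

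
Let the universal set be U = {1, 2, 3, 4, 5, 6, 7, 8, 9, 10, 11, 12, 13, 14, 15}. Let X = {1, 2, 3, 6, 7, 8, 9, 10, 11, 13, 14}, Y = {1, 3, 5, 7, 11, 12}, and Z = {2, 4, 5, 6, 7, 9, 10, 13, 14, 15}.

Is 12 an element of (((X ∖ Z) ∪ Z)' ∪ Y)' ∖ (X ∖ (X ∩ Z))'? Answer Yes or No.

No

12 ∉ X and 12 ∉ Z, so 12 ∉ X ∖ Z
12 ∉ (X ∖ Z) and 12 ∉ Z, so 12 ∉ (X ∖ Z) ∪ Z
12 ∈ ((X ∖ Z) ∪ Z)' since 12 ∉ ((X ∖ Z) ∪ Z)
12 ∈ ((X ∖ Z) ∪ Z)' and 12 ∈ Y, so 12 ∈ ((X ∖ Z) ∪ Z)' ∪ Y
12 ∉ (((X ∖ Z) ∪ Z)' ∪ Y)' since 12 ∈ (((X ∖ Z) ∪ Z)' ∪ Y)
12 ∉ X and 12 ∉ Z, so 12 ∉ X ∩ Z
12 ∉ X and 12 ∉ (X ∩ Z), so 12 ∉ X ∖ (X ∩ Z)
12 ∈ (X ∖ (X ∩ Z))' since 12 ∉ (X ∖ (X ∩ Z))
12 ∉ (((X ∖ Z) ∪ Z)' ∪ Y)' and 12 ∈ (X ∖ (X ∩ Z))', so 12 ∉ (((X ∖ Z) ∪ Z)' ∪ Y)' ∖ (X ∖ (X ∩ Z))'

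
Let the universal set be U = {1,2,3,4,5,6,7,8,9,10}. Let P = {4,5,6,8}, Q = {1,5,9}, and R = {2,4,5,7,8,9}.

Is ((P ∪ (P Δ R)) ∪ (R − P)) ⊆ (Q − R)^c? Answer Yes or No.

Yes

P Δ R = {2,6,7,9}
P ∪ (P Δ R) = {2,4,5,6,7,8,9}
R − P = {2,7,9}
(P ∪ (P Δ R)) ∪ (R − P) = {2,4,5,6,7,8,9}
Q − R = {1}
(Q − R)^c = {2,3,4,5,6,7,8,9,10}
Every element of {2,4,5,6,7,8,9} is in {2,3,4,5,6,7,8,9,10}, so (P ∪ (P Δ R)) ∪ (R − P) ⊆ (Q − R)^c.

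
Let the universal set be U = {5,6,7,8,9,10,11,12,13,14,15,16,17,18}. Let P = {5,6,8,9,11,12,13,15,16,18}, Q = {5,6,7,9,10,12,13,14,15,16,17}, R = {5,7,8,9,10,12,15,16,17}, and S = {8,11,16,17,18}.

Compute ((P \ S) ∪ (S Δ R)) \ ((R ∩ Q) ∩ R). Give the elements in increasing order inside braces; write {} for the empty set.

{6,11,13,18}

P \ S = {5,6,9,12,13,15}
S Δ R = {5,7,9,10,11,12,15,18}
(P \ S) ∪ (S Δ R) = {5,6,7,9,10,11,12,13,15,18}
R ∩ Q = {5,7,9,10,12,15,16,17}
(R ∩ Q) ∩ R = {5,7,9,10,12,15,16,17}
((P \ S) ∪ (S Δ R)) \ ((R ∩ Q) ∩ R) = {6,11,13,18}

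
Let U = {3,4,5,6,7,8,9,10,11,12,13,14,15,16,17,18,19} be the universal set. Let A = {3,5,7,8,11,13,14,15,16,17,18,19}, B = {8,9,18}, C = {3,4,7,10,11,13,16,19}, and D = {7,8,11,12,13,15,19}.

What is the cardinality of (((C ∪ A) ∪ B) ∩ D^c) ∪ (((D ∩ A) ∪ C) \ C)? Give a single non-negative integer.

11

C ∪ A = {3,4,5,7,8,10,11,13,14,15,16,17,18,19}
(C ∪ A) ∪ B = {3,4,5,7,8,9,10,11,13,14,15,16,17,18,19}
D^c = {3,4,5,6,9,10,14,16,17,18}
((C ∪ A) ∪ B) ∩ D^c = {3,4,5,9,10,14,16,17,18}
D ∩ A = {7,8,11,13,15,19}
(D ∩ A) ∪ C = {3,4,7,8,10,11,13,15,16,19}
((D ∩ A) ∪ C) \ C = {8,15}
(((C ∪ A) ∪ B) ∩ D^c) ∪ (((D ∩ A) ∪ C) \ C) = {3,4,5,8,9,10,14,15,16,17,18}
|(((C ∪ A) ∪ B) ∩ D^c) ∪ (((D ∩ A) ∪ C) \ C)| = 11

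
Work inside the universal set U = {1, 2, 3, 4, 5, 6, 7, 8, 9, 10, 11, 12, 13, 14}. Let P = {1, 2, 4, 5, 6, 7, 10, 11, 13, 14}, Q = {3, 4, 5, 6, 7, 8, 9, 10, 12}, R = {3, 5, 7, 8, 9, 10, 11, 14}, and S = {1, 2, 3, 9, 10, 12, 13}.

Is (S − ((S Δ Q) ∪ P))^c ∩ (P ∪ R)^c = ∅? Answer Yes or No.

S Δ Q = {1, 2, 4, 5, 6, 7, 8, 13}
(S Δ Q) ∪ P = {1, 2, 4, 5, 6, 7, 8, 10, 11, 13, 14}
S − ((S Δ Q) ∪ P) = {3, 9, 12}
(S − ((S Δ Q) ∪ P))^c = {1, 2, 4, 5, 6, 7, 8, 10, 11, 13, 14}
P ∪ R = {1, 2, 3, 4, 5, 6, 7, 8, 9, 10, 11, 13, 14}
(P ∪ R)^c = {12}
{1, 2, 4, 5, 6, 7, 8, 10, 11, 13, 14} and {12} share no elements.

Yes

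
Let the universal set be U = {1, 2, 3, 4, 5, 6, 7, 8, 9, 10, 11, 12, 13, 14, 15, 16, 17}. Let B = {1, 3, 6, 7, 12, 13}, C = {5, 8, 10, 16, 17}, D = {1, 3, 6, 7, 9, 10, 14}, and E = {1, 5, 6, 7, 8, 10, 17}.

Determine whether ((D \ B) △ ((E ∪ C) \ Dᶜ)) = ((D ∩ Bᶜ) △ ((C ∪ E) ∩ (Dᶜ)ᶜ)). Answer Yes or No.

D \ B = {9, 10, 14}
E ∪ C = {1, 5, 6, 7, 8, 10, 16, 17}
Dᶜ = {2, 4, 5, 8, 11, 12, 13, 15, 16, 17}
(E ∪ C) \ Dᶜ = {1, 6, 7, 10}
(D \ B) △ ((E ∪ C) \ Dᶜ) = {1, 6, 7, 9, 14}
Bᶜ = {2, 4, 5, 8, 9, 10, 11, 14, 15, 16, 17}
D ∩ Bᶜ = {9, 10, 14}
C ∪ E = {1, 5, 6, 7, 8, 10, 16, 17}
(Dᶜ)ᶜ = {1, 3, 6, 7, 9, 10, 14}
(C ∪ E) ∩ (Dᶜ)ᶜ = {1, 6, 7, 10}
(D ∩ Bᶜ) △ ((C ∪ E) ∩ (Dᶜ)ᶜ) = {1, 6, 7, 9, 14}
Both equal {1, 6, 7, 9, 14}, so (D \ B) △ ((E ∪ C) \ Dᶜ) = (D ∩ Bᶜ) △ ((C ∪ E) ∩ (Dᶜ)ᶜ).

Yes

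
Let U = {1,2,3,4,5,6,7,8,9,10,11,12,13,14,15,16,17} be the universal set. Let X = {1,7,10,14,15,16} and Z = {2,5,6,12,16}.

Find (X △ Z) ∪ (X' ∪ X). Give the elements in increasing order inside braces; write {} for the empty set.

{1,2,3,4,5,6,7,8,9,10,11,12,13,14,15,16,17}

X △ Z = {1,2,5,6,7,10,12,14,15}
X' = {2,3,4,5,6,8,9,11,12,13,17}
X' ∪ X = {1,2,3,4,5,6,7,8,9,10,11,12,13,14,15,16,17}
(X △ Z) ∪ (X' ∪ X) = {1,2,3,4,5,6,7,8,9,10,11,12,13,14,15,16,17}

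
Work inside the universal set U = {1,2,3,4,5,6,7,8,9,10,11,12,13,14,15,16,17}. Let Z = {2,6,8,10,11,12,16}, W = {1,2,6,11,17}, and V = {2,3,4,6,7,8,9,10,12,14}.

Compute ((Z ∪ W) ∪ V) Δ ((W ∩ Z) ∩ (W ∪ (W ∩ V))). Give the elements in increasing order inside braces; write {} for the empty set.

{1,3,4,7,8,9,10,12,14,16,17}

Z ∪ W = {1,2,6,8,10,11,12,16,17}
(Z ∪ W) ∪ V = {1,2,3,4,6,7,8,9,10,11,12,14,16,17}
W ∩ Z = {2,6,11}
W ∩ V = {2,6}
W ∪ (W ∩ V) = {1,2,6,11,17}
(W ∩ Z) ∩ (W ∪ (W ∩ V)) = {2,6,11}
((Z ∪ W) ∪ V) Δ ((W ∩ Z) ∩ (W ∪ (W ∩ V))) = {1,3,4,7,8,9,10,12,14,16,17}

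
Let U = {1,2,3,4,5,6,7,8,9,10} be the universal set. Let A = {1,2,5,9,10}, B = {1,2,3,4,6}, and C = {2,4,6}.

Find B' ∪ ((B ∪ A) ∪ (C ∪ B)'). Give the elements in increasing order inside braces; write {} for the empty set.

{1,2,3,4,5,6,7,8,9,10}

B' = {5,7,8,9,10}
B ∪ A = {1,2,3,4,5,6,9,10}
C ∪ B = {1,2,3,4,6}
(C ∪ B)' = {5,7,8,9,10}
(B ∪ A) ∪ (C ∪ B)' = {1,2,3,4,5,6,7,8,9,10}
B' ∪ ((B ∪ A) ∪ (C ∪ B)') = {1,2,3,4,5,6,7,8,9,10}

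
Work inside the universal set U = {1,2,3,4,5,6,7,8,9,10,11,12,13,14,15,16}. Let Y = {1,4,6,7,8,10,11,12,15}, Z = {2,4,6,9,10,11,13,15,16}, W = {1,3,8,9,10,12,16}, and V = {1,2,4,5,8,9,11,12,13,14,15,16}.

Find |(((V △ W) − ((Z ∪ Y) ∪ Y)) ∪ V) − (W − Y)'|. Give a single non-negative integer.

V △ W = {2,3,4,5,10,11,13,14,15}
Z ∪ Y = {1,2,4,6,7,8,9,10,11,12,13,15,16}
(Z ∪ Y) ∪ Y = {1,2,4,6,7,8,9,10,11,12,13,15,16}
(V △ W) − ((Z ∪ Y) ∪ Y) = {3,5,14}
((V △ W) − ((Z ∪ Y) ∪ Y)) ∪ V = {1,2,3,4,5,8,9,11,12,13,14,15,16}
W − Y = {3,9,16}
(W − Y)' = {1,2,4,5,6,7,8,10,11,12,13,14,15}
(((V △ W) − ((Z ∪ Y) ∪ Y)) ∪ V) − (W − Y)' = {3,9,16}
|(((V △ W) − ((Z ∪ Y) ∪ Y)) ∪ V) − (W − Y)'| = 3

3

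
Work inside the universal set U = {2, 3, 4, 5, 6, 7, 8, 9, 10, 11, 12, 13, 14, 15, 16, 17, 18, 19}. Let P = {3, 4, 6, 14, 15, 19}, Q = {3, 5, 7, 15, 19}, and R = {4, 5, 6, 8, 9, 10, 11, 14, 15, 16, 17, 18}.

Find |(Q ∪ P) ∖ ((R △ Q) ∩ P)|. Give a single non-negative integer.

Q ∪ P = {3, 4, 5, 6, 7, 14, 15, 19}
R △ Q = {3, 4, 6, 7, 8, 9, 10, 11, 14, 16, 17, 18, 19}
(R △ Q) ∩ P = {3, 4, 6, 14, 19}
(Q ∪ P) ∖ ((R △ Q) ∩ P) = {5, 7, 15}
|(Q ∪ P) ∖ ((R △ Q) ∩ P)| = 3

3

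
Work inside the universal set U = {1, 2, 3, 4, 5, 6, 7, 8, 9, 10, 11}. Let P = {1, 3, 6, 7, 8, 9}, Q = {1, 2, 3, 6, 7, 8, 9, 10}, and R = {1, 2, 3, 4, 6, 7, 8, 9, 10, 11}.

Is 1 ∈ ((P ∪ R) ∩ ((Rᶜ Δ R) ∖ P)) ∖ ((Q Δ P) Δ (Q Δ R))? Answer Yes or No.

No

1 ∈ P and 1 ∈ R, so 1 ∈ P ∪ R
1 ∈ R, so 1 ∉ Rᶜ
1 ∉ Rᶜ and 1 ∈ R, so 1 ∈ Rᶜ Δ R
1 ∈ (Rᶜ Δ R) and 1 ∈ P, so 1 ∉ (Rᶜ Δ R) ∖ P
1 ∈ (P ∪ R) and 1 ∉ ((Rᶜ Δ R) ∖ P), so 1 ∉ (P ∪ R) ∩ ((Rᶜ Δ R) ∖ P)
1 ∈ Q and 1 ∈ P, so 1 ∉ Q Δ P
1 ∈ Q and 1 ∈ R, so 1 ∉ Q Δ R
1 ∉ (Q Δ P) and 1 ∉ (Q Δ R), so 1 ∉ (Q Δ P) Δ (Q Δ R)
1 ∉ ((P ∪ R) ∩ ((Rᶜ Δ R) ∖ P)) and 1 ∉ ((Q Δ P) Δ (Q Δ R)), so 1 ∉ ((P ∪ R) ∩ ((Rᶜ Δ R) ∖ P)) ∖ ((Q Δ P) Δ (Q Δ R))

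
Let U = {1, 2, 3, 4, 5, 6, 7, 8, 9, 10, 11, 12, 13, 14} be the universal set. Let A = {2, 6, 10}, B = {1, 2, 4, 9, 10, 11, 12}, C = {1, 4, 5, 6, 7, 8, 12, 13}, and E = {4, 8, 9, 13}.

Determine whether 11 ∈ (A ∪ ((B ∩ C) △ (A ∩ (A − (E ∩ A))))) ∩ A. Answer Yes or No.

11 ∈ B and 11 ∉ C, so 11 ∉ B ∩ C
11 ∉ E and 11 ∉ A, so 11 ∉ E ∩ A
11 ∉ A and 11 ∉ (E ∩ A), so 11 ∉ A − (E ∩ A)
11 ∉ A and 11 ∉ (A − (E ∩ A)), so 11 ∉ A ∩ (A − (E ∩ A))
11 ∉ (B ∩ C) and 11 ∉ (A ∩ (A − (E ∩ A))), so 11 ∉ (B ∩ C) △ (A ∩ (A − (E ∩ A)))
11 ∉ A and 11 ∉ ((B ∩ C) △ (A ∩ (A − (E ∩ A)))), so 11 ∉ A ∪ ((B ∩ C) △ (A ∩ (A − (E ∩ A))))
11 ∉ (A ∪ ((B ∩ C) △ (A ∩ (A − (E ∩ A))))) and 11 ∉ A, so 11 ∉ (A ∪ ((B ∩ C) △ (A ∩ (A − (E ∩ A))))) ∩ A

No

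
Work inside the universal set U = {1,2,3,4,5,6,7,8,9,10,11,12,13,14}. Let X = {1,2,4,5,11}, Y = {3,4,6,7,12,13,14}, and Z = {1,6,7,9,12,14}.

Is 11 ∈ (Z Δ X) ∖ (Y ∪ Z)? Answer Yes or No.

11 ∉ Z and 11 ∈ X, so 11 ∈ Z Δ X
11 ∉ Y and 11 ∉ Z, so 11 ∉ Y ∪ Z
11 ∈ (Z Δ X) and 11 ∉ (Y ∪ Z), so 11 ∈ (Z Δ X) ∖ (Y ∪ Z)

Yes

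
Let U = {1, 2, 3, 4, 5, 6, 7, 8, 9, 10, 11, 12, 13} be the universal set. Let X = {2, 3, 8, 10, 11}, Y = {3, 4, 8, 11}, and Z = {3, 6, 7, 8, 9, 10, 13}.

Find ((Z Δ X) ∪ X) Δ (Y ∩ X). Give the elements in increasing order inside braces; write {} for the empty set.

Z Δ X = {2, 6, 7, 9, 11, 13}
(Z Δ X) ∪ X = {2, 3, 6, 7, 8, 9, 10, 11, 13}
Y ∩ X = {3, 8, 11}
((Z Δ X) ∪ X) Δ (Y ∩ X) = {2, 6, 7, 9, 10, 13}

{2, 6, 7, 9, 10, 13}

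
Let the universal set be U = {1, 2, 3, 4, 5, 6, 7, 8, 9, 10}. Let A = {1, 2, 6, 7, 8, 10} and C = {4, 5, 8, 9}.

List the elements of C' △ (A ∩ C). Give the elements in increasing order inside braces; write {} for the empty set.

{1, 2, 3, 6, 7, 8, 10}

C' = {1, 2, 3, 6, 7, 10}
A ∩ C = {8}
C' △ (A ∩ C) = {1, 2, 3, 6, 7, 8, 10}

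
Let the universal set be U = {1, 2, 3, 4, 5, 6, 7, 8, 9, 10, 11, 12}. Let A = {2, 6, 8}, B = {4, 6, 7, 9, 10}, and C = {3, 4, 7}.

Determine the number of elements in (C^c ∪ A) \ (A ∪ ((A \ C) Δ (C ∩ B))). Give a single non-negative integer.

C^c = {1, 2, 5, 6, 8, 9, 10, 11, 12}
C^c ∪ A = {1, 2, 5, 6, 8, 9, 10, 11, 12}
A \ C = {2, 6, 8}
C ∩ B = {4, 7}
(A \ C) Δ (C ∩ B) = {2, 4, 6, 7, 8}
A ∪ ((A \ C) Δ (C ∩ B)) = {2, 4, 6, 7, 8}
(C^c ∪ A) \ (A ∪ ((A \ C) Δ (C ∩ B))) = {1, 5, 9, 10, 11, 12}
|(C^c ∪ A) \ (A ∪ ((A \ C) Δ (C ∩ B)))| = 6

6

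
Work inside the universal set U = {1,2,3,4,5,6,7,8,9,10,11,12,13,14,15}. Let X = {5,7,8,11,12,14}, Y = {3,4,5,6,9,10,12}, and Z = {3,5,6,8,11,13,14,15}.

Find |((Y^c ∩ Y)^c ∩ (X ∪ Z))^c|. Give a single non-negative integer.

5

Y^c = {1,2,7,8,11,13,14,15}
Y^c ∩ Y = {}
(Y^c ∩ Y)^c = {1,2,3,4,5,6,7,8,9,10,11,12,13,14,15}
X ∪ Z = {3,5,6,7,8,11,12,13,14,15}
(Y^c ∩ Y)^c ∩ (X ∪ Z) = {3,5,6,7,8,11,12,13,14,15}
((Y^c ∩ Y)^c ∩ (X ∪ Z))^c = {1,2,4,9,10}
|((Y^c ∩ Y)^c ∩ (X ∪ Z))^c| = 5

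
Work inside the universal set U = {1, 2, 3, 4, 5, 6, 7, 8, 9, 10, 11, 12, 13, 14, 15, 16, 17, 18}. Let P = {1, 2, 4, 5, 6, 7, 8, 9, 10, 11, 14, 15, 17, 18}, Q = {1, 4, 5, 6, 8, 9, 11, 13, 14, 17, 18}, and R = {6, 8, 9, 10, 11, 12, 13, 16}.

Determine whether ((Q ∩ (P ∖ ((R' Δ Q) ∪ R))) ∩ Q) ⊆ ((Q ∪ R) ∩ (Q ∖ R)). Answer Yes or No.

R' = {1, 2, 3, 4, 5, 7, 14, 15, 17, 18}
R' Δ Q = {2, 3, 6, 7, 8, 9, 11, 13, 15}
(R' Δ Q) ∪ R = {2, 3, 6, 7, 8, 9, 10, 11, 12, 13, 15, 16}
P ∖ ((R' Δ Q) ∪ R) = {1, 4, 5, 14, 17, 18}
Q ∩ (P ∖ ((R' Δ Q) ∪ R)) = {1, 4, 5, 14, 17, 18}
(Q ∩ (P ∖ ((R' Δ Q) ∪ R))) ∩ Q = {1, 4, 5, 14, 17, 18}
Q ∪ R = {1, 4, 5, 6, 8, 9, 10, 11, 12, 13, 14, 16, 17, 18}
Q ∖ R = {1, 4, 5, 14, 17, 18}
(Q ∪ R) ∩ (Q ∖ R) = {1, 4, 5, 14, 17, 18}
Every element of {1, 4, 5, 14, 17, 18} is in {1, 4, 5, 14, 17, 18}, so (Q ∩ (P ∖ ((R' Δ Q) ∪ R))) ∩ Q ⊆ (Q ∪ R) ∩ (Q ∖ R).

Yes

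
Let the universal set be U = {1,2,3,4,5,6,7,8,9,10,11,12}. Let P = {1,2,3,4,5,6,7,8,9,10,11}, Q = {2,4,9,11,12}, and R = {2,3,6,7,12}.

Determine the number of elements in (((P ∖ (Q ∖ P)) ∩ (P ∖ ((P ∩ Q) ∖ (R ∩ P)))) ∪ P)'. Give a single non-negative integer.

1

Q ∖ P = {12}
P ∖ (Q ∖ P) = {1,2,3,4,5,6,7,8,9,10,11}
P ∩ Q = {2,4,9,11}
R ∩ P = {2,3,6,7}
(P ∩ Q) ∖ (R ∩ P) = {4,9,11}
P ∖ ((P ∩ Q) ∖ (R ∩ P)) = {1,2,3,5,6,7,8,10}
(P ∖ (Q ∖ P)) ∩ (P ∖ ((P ∩ Q) ∖ (R ∩ P))) = {1,2,3,5,6,7,8,10}
((P ∖ (Q ∖ P)) ∩ (P ∖ ((P ∩ Q) ∖ (R ∩ P)))) ∪ P = {1,2,3,4,5,6,7,8,9,10,11}
(((P ∖ (Q ∖ P)) ∩ (P ∖ ((P ∩ Q) ∖ (R ∩ P)))) ∪ P)' = {12}
|(((P ∖ (Q ∖ P)) ∩ (P ∖ ((P ∩ Q) ∖ (R ∩ P)))) ∪ P)'| = 1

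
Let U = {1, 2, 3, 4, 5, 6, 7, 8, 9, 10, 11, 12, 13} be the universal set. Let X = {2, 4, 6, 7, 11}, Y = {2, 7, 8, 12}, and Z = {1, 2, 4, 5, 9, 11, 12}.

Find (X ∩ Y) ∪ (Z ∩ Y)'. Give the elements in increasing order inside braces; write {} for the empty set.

X ∩ Y = {2, 7}
Z ∩ Y = {2, 12}
(Z ∩ Y)' = {1, 3, 4, 5, 6, 7, 8, 9, 10, 11, 13}
(X ∩ Y) ∪ (Z ∩ Y)' = {1, 2, 3, 4, 5, 6, 7, 8, 9, 10, 11, 13}

{1, 2, 3, 4, 5, 6, 7, 8, 9, 10, 11, 13}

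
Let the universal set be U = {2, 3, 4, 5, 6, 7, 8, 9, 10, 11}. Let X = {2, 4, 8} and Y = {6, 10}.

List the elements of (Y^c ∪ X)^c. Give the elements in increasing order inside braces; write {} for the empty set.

{6, 10}

Y^c = {2, 3, 4, 5, 7, 8, 9, 11}
Y^c ∪ X = {2, 3, 4, 5, 7, 8, 9, 11}
(Y^c ∪ X)^c = {6, 10}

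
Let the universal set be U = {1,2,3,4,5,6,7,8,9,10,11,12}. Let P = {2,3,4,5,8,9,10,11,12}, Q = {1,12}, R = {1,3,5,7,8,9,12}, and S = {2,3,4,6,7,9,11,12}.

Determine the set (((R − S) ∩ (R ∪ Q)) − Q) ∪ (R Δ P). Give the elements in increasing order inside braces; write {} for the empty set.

{1,2,4,5,7,8,10,11}

R − S = {1,5,8}
R ∪ Q = {1,3,5,7,8,9,12}
(R − S) ∩ (R ∪ Q) = {1,5,8}
((R − S) ∩ (R ∪ Q)) − Q = {5,8}
R Δ P = {1,2,4,7,10,11}
(((R − S) ∩ (R ∪ Q)) − Q) ∪ (R Δ P) = {1,2,4,5,7,8,10,11}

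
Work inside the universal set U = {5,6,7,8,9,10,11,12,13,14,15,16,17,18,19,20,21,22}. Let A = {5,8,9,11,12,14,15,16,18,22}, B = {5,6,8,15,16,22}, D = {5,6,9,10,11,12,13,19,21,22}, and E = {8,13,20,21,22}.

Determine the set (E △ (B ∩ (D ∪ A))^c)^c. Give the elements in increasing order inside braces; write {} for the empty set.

D ∪ A = {5,6,8,9,10,11,12,13,14,15,16,18,19,21,22}
B ∩ (D ∪ A) = {5,6,8,15,16,22}
(B ∩ (D ∪ A))^c = {7,9,10,11,12,13,14,17,18,19,20,21}
E △ (B ∩ (D ∪ A))^c = {7,8,9,10,11,12,14,17,18,19,22}
(E △ (B ∩ (D ∪ A))^c)^c = {5,6,13,15,16,20,21}

{5,6,13,15,16,20,21}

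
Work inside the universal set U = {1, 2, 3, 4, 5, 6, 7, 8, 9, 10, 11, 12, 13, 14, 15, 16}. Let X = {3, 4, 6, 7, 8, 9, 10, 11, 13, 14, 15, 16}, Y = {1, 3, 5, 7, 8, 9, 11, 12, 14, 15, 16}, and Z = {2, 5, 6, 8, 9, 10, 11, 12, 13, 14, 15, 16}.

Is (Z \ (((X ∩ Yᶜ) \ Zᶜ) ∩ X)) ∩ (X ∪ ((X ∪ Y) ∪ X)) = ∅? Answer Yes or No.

Yᶜ = {2, 4, 6, 10, 13}
X ∩ Yᶜ = {4, 6, 10, 13}
Zᶜ = {1, 3, 4, 7}
(X ∩ Yᶜ) \ Zᶜ = {6, 10, 13}
((X ∩ Yᶜ) \ Zᶜ) ∩ X = {6, 10, 13}
Z \ (((X ∩ Yᶜ) \ Zᶜ) ∩ X) = {2, 5, 8, 9, 11, 12, 14, 15, 16}
X ∪ Y = {1, 3, 4, 5, 6, 7, 8, 9, 10, 11, 12, 13, 14, 15, 16}
(X ∪ Y) ∪ X = {1, 3, 4, 5, 6, 7, 8, 9, 10, 11, 12, 13, 14, 15, 16}
X ∪ ((X ∪ Y) ∪ X) = {1, 3, 4, 5, 6, 7, 8, 9, 10, 11, 12, 13, 14, 15, 16}
5 lies in both, so they are not disjoint.

No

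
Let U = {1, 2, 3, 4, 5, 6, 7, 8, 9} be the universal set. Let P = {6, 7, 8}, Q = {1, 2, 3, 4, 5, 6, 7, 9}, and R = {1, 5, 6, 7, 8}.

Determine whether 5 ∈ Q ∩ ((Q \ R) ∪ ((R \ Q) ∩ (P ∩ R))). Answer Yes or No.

No

5 ∈ Q and 5 ∈ R, so 5 ∉ Q \ R
5 ∈ R and 5 ∈ Q, so 5 ∉ R \ Q
5 ∉ P and 5 ∈ R, so 5 ∉ P ∩ R
5 ∉ (R \ Q) and 5 ∉ (P ∩ R), so 5 ∉ (R \ Q) ∩ (P ∩ R)
5 ∉ (Q \ R) and 5 ∉ ((R \ Q) ∩ (P ∩ R)), so 5 ∉ (Q \ R) ∪ ((R \ Q) ∩ (P ∩ R))
5 ∈ Q and 5 ∉ ((Q \ R) ∪ ((R \ Q) ∩ (P ∩ R))), so 5 ∉ Q ∩ ((Q \ R) ∪ ((R \ Q) ∩ (P ∩ R)))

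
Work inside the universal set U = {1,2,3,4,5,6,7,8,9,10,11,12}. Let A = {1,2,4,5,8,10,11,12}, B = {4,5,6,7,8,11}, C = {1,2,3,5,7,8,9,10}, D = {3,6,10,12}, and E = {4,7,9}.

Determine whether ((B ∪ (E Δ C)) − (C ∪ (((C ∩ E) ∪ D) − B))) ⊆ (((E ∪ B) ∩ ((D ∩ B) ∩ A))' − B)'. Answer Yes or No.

Yes

E Δ C = {1,2,3,4,5,8,10}
B ∪ (E Δ C) = {1,2,3,4,5,6,7,8,10,11}
C ∩ E = {7,9}
(C ∩ E) ∪ D = {3,6,7,9,10,12}
((C ∩ E) ∪ D) − B = {3,9,10,12}
C ∪ (((C ∩ E) ∪ D) − B) = {1,2,3,5,7,8,9,10,12}
(B ∪ (E Δ C)) − (C ∪ (((C ∩ E) ∪ D) − B)) = {4,6,11}
E ∪ B = {4,5,6,7,8,9,11}
D ∩ B = {6}
(D ∩ B) ∩ A = {}
(E ∪ B) ∩ ((D ∩ B) ∩ A) = {}
((E ∪ B) ∩ ((D ∩ B) ∩ A))' = {1,2,3,4,5,6,7,8,9,10,11,12}
((E ∪ B) ∩ ((D ∩ B) ∩ A))' − B = {1,2,3,9,10,12}
(((E ∪ B) ∩ ((D ∩ B) ∩ A))' − B)' = {4,5,6,7,8,11}
Every element of {4,6,11} is in {4,5,6,7,8,11}, so (B ∪ (E Δ C)) − (C ∪ (((C ∩ E) ∪ D) − B)) ⊆ (((E ∪ B) ∩ ((D ∩ B) ∩ A))' − B)'.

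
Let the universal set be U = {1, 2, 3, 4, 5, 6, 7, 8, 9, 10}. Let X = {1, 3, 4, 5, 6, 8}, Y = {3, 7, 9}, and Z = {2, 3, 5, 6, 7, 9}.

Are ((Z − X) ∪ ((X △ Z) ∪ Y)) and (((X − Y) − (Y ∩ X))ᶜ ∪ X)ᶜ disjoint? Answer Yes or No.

Yes

Z − X = {2, 7, 9}
X △ Z = {1, 2, 4, 7, 8, 9}
(X △ Z) ∪ Y = {1, 2, 3, 4, 7, 8, 9}
(Z − X) ∪ ((X △ Z) ∪ Y) = {1, 2, 3, 4, 7, 8, 9}
X − Y = {1, 4, 5, 6, 8}
Y ∩ X = {3}
(X − Y) − (Y ∩ X) = {1, 4, 5, 6, 8}
((X − Y) − (Y ∩ X))ᶜ = {2, 3, 7, 9, 10}
((X − Y) − (Y ∩ X))ᶜ ∪ X = {1, 2, 3, 4, 5, 6, 7, 8, 9, 10}
(((X − Y) − (Y ∩ X))ᶜ ∪ X)ᶜ = {}
{1, 2, 3, 4, 7, 8, 9} and {} share no elements.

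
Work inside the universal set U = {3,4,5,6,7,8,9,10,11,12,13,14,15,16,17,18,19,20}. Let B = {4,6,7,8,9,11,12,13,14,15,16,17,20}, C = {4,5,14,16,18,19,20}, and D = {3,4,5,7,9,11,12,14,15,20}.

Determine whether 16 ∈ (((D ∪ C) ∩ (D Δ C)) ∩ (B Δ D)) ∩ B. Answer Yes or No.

16 ∉ D and 16 ∈ C, so 16 ∈ D ∪ C
16 ∉ D and 16 ∈ C, so 16 ∈ D Δ C
16 ∈ (D ∪ C) and 16 ∈ (D Δ C), so 16 ∈ (D ∪ C) ∩ (D Δ C)
16 ∈ B and 16 ∉ D, so 16 ∈ B Δ D
16 ∈ ((D ∪ C) ∩ (D Δ C)) and 16 ∈ (B Δ D), so 16 ∈ ((D ∪ C) ∩ (D Δ C)) ∩ (B Δ D)
16 ∈ (((D ∪ C) ∩ (D Δ C)) ∩ (B Δ D)) and 16 ∈ B, so 16 ∈ (((D ∪ C) ∩ (D Δ C)) ∩ (B Δ D)) ∩ B

Yes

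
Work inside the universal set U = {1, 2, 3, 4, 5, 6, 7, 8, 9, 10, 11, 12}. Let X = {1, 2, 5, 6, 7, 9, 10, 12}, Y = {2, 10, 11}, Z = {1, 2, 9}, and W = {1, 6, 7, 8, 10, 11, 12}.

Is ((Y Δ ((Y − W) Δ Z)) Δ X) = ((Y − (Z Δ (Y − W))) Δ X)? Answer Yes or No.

No

Y − W = {2}
(Y − W) Δ Z = {1, 9}
Y Δ ((Y − W) Δ Z) = {1, 2, 9, 10, 11}
(Y Δ ((Y − W) Δ Z)) Δ X = {5, 6, 7, 11, 12}
Z Δ (Y − W) = {1, 9}
Y − (Z Δ (Y − W)) = {2, 10, 11}
(Y − (Z Δ (Y − W))) Δ X = {1, 5, 6, 7, 9, 11, 12}
1 ∈ (Y − (Z Δ (Y − W))) Δ X but 1 ∉ (Y Δ ((Y − W) Δ Z)) Δ X, so they differ.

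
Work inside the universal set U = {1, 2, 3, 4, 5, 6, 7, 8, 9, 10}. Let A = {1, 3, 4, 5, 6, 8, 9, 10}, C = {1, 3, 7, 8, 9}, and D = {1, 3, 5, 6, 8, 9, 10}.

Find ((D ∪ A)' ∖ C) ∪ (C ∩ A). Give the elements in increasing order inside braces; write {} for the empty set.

{1, 2, 3, 8, 9}

D ∪ A = {1, 3, 4, 5, 6, 8, 9, 10}
(D ∪ A)' = {2, 7}
(D ∪ A)' ∖ C = {2}
C ∩ A = {1, 3, 8, 9}
((D ∪ A)' ∖ C) ∪ (C ∩ A) = {1, 2, 3, 8, 9}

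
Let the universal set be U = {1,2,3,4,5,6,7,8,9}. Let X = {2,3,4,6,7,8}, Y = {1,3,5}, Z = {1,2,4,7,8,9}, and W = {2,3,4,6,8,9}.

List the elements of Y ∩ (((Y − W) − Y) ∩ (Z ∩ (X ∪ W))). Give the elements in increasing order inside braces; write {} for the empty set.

{}

Y − W = {1,5}
(Y − W) − Y = {}
X ∪ W = {2,3,4,6,7,8,9}
Z ∩ (X ∪ W) = {2,4,7,8,9}
((Y − W) − Y) ∩ (Z ∩ (X ∪ W)) = {}
Y ∩ (((Y − W) − Y) ∩ (Z ∩ (X ∪ W))) = {}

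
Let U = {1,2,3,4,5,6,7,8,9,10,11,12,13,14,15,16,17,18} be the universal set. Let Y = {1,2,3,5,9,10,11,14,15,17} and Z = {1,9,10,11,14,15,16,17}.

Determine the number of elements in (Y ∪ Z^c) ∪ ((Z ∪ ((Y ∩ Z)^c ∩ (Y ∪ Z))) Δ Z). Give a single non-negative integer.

Z^c = {2,3,4,5,6,7,8,12,13,18}
Y ∪ Z^c = {1,2,3,4,5,6,7,8,9,10,11,12,13,14,15,17,18}
Y ∩ Z = {1,9,10,11,14,15,17}
(Y ∩ Z)^c = {2,3,4,5,6,7,8,12,13,16,18}
Y ∪ Z = {1,2,3,5,9,10,11,14,15,16,17}
(Y ∩ Z)^c ∩ (Y ∪ Z) = {2,3,5,16}
Z ∪ ((Y ∩ Z)^c ∩ (Y ∪ Z)) = {1,2,3,5,9,10,11,14,15,16,17}
(Z ∪ ((Y ∩ Z)^c ∩ (Y ∪ Z))) Δ Z = {2,3,5}
(Y ∪ Z^c) ∪ ((Z ∪ ((Y ∩ Z)^c ∩ (Y ∪ Z))) Δ Z) = {1,2,3,4,5,6,7,8,9,10,11,12,13,14,15,17,18}
|(Y ∪ Z^c) ∪ ((Z ∪ ((Y ∩ Z)^c ∩ (Y ∪ Z))) Δ Z)| = 17

17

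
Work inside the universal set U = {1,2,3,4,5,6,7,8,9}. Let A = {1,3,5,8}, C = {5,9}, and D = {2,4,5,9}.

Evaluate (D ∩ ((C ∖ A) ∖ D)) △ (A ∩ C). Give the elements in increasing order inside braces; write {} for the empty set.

C ∖ A = {9}
(C ∖ A) ∖ D = {}
D ∩ ((C ∖ A) ∖ D) = {}
A ∩ C = {5}
(D ∩ ((C ∖ A) ∖ D)) △ (A ∩ C) = {5}

{5}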